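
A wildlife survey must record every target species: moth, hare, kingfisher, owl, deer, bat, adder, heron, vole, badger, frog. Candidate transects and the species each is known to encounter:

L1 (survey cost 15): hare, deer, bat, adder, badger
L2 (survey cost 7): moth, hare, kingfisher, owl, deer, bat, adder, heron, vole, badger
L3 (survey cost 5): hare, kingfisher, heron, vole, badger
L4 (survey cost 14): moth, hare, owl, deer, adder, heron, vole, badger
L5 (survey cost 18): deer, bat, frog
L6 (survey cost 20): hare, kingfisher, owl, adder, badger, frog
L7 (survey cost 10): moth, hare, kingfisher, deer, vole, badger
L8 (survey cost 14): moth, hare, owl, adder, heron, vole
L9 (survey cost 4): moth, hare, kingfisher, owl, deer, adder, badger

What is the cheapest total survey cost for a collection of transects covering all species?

25

L2, L5 cover every species at survey cost 7 + 18 = 25.
Any cover uses at least 2 transects; among all covering selections none totals below 25.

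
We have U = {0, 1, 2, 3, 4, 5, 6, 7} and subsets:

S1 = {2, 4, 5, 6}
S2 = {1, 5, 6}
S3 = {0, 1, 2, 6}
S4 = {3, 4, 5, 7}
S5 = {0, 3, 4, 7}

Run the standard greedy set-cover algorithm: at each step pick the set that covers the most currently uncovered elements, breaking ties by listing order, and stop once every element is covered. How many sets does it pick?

Pick 1: S1 covers 4 new elements (2, 4, 5, 6).
Pick 2: S5 covers 3 new elements (0, 3, 7).
Pick 3: S2 covers 1 new elements (1).
Greedy uses 3 sets. (The true minimum is 2.)

3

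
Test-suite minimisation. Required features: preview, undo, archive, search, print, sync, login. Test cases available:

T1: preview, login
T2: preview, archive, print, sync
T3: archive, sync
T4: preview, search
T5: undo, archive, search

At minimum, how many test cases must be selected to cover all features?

3

T1, T2, T5 together cover {preview, undo, archive, search, print, sync, login} — every feature.
No 2 of the 5 test cases cover everything (all 10 pairs fall short), so 3 is minimum.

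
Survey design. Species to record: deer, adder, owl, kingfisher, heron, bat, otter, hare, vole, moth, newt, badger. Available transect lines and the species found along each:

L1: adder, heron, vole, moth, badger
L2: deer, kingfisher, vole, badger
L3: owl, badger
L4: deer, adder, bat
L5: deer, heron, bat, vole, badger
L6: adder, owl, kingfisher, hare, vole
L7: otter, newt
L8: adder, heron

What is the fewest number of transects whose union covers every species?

L1, L4, L6, L7 together cover {deer, adder, owl, kingfisher, heron, bat, otter, hare, vole, moth, newt, badger} — every species.
No 3 of the 8 transects cover everything (all 56 triples fall short), so 4 is minimum.

4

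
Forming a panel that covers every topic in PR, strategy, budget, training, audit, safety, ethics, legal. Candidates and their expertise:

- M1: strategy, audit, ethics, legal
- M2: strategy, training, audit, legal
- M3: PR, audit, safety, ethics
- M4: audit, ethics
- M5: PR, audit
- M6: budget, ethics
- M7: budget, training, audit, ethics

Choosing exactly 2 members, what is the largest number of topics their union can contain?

Choosing M2, M3 covers {PR, strategy, training, audit, safety, ethics, legal} — 7 topics.
No choice of 2 members does better; here budget is left uncovered.

7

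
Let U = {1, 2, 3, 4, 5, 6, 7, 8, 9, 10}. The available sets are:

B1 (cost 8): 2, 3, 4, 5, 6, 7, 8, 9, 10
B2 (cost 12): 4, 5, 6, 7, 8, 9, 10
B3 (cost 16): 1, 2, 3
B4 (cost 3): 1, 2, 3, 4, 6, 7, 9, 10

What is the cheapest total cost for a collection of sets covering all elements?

11

B1, B4 cover every element at cost 8 + 3 = 11.
Any cover uses at least 2 sets; among all covering selections none totals below 11.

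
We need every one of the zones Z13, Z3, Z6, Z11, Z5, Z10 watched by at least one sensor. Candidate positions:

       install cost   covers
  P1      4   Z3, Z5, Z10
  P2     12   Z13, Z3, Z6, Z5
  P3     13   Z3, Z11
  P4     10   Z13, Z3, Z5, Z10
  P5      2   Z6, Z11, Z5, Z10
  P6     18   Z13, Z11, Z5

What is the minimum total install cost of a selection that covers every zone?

P4, P5 cover every zone at install cost 10 + 2 = 12.
Any cover uses at least 2 sensor positions; among all covering selections none totals below 12.
Greedy by coverage-per-install cost would pick P5, P1, P4 for 16 — worse than the optimum 12.

12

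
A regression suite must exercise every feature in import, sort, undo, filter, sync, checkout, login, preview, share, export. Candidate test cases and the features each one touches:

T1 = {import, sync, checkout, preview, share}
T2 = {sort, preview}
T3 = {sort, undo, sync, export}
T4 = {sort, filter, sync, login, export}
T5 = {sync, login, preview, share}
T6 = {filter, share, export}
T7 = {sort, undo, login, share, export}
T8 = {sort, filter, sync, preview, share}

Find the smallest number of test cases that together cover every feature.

3

T1, T3, T4 together cover {import, sort, undo, filter, sync, checkout, login, preview, share, export} — every feature.
No 2 of the 8 test cases cover everything (all 28 pairs fall short), so 3 is minimum.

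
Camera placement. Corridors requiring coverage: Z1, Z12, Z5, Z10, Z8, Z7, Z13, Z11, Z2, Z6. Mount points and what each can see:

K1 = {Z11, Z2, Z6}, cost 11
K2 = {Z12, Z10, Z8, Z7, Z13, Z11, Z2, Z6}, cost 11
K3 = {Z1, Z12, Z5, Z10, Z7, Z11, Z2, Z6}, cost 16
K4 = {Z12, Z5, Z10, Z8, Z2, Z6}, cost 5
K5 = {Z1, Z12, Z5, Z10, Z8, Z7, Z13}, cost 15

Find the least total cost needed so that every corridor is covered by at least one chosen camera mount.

K1, K5 cover every corridor at cost 11 + 15 = 26.
Any cover uses at least 2 camera mounts; among all covering selections none totals below 26.

26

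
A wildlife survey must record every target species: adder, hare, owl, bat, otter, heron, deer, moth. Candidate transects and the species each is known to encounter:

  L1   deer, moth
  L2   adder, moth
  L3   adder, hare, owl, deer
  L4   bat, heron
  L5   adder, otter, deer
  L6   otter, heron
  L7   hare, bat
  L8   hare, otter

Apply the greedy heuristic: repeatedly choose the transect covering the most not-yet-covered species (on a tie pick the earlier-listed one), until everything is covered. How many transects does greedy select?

4

Pick 1: L3 covers 4 new species (adder, hare, owl, deer).
Pick 2: L4 covers 2 new species (bat, heron).
Pick 3: L1 covers 1 new species (moth).
Pick 4: L5 covers 1 new species (otter).
Greedy uses 4 transects.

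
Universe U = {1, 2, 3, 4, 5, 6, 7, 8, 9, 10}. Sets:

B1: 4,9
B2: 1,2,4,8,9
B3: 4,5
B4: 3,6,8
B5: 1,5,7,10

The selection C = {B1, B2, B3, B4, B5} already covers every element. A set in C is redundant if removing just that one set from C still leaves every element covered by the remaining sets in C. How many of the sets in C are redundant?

2

Drop B1: the rest still cover every element — redundant.
Drop B2: 2 uncovered — not redundant.
Drop B3: the rest still cover every element — redundant.
Drop B4: 3, 6 uncovered — not redundant.
Drop B5: 7, 10 uncovered — not redundant.
2 redundant: B1, B3.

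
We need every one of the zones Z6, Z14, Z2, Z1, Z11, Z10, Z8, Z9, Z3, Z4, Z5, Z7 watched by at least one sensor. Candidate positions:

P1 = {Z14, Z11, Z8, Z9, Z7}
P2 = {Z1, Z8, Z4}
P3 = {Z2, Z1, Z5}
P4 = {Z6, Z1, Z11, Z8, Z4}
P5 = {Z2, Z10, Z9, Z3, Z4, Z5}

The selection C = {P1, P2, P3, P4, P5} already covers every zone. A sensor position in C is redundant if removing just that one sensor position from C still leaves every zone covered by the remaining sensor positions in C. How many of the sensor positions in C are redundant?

Drop P1: Z14, Z7 uncovered — not redundant.
Drop P2: the rest still cover every zone — redundant.
Drop P3: the rest still cover every zone — redundant.
Drop P4: Z6 uncovered — not redundant.
Drop P5: Z10, Z3 uncovered — not redundant.
2 redundant: P2, P3.

2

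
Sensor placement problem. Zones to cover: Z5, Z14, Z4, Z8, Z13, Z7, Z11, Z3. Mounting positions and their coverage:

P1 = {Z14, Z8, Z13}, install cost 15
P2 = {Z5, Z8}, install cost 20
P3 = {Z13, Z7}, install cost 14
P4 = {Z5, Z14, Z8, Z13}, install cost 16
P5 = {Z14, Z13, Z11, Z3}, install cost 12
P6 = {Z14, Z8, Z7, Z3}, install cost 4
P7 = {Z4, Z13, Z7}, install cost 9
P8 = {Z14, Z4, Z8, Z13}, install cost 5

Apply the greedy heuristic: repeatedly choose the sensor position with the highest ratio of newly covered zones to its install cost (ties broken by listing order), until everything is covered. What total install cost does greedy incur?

Pick 1: P6 adds 4 new (Z14, Z8, Z7, Z3) at install cost 4 (ratio 4/4).
Pick 2: P8 adds 2 new (Z4, Z13) at install cost 5 (ratio 2/5).
Pick 3: P5 adds 1 new (Z11) at install cost 12 (ratio 1/12).
Pick 4: P4 adds 1 new (Z5) at install cost 16 (ratio 1/16).
Greedy total install cost: 4 + 5 + 12 + 16 = 37.

37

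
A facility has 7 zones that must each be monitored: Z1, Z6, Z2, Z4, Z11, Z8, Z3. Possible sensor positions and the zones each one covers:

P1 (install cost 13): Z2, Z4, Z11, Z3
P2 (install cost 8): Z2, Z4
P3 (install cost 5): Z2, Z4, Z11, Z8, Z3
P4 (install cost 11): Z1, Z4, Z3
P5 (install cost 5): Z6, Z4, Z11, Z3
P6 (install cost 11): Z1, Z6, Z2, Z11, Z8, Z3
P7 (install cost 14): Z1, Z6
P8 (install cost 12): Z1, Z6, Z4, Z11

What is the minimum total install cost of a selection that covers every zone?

P3, P6 cover every zone at install cost 5 + 11 = 16.
Any cover uses at least 2 sensor positions; among all covering selections none totals below 16.

16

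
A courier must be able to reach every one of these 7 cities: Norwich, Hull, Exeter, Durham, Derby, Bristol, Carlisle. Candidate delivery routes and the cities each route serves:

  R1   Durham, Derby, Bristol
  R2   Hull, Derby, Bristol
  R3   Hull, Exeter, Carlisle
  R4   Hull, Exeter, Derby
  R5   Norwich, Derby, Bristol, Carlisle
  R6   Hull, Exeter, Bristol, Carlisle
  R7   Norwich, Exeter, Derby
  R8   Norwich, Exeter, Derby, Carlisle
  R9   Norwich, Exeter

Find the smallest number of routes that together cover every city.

R1, R2, R8 together cover {Norwich, Hull, Exeter, Durham, Derby, Bristol, Carlisle} — every city.
No 2 of the 9 routes cover everything (all 36 pairs fall short), so 3 is minimum.

3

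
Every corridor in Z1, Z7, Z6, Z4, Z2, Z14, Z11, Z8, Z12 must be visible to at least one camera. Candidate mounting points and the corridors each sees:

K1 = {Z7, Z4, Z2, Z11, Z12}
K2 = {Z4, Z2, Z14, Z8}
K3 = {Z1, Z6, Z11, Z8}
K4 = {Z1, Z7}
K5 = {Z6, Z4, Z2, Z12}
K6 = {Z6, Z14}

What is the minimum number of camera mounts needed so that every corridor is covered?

K1, K2, K3 together cover {Z1, Z7, Z6, Z4, Z2, Z14, Z11, Z8, Z12} — every corridor.
No 2 of the 6 camera mounts cover everything (all 15 pairs fall short), so 3 is minimum.

3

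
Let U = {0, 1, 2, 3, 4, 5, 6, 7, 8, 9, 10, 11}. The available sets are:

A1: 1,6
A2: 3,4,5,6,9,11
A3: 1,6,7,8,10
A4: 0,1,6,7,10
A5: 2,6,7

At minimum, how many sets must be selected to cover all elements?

4

A2, A3, A4, A5 together cover {0, 1, 2, 3, 4, 5, 6, 7, 8, 9, 10, 11} — every element.
No 3 of the 5 sets cover everything (all 10 triples fall short), so 4 is minimum.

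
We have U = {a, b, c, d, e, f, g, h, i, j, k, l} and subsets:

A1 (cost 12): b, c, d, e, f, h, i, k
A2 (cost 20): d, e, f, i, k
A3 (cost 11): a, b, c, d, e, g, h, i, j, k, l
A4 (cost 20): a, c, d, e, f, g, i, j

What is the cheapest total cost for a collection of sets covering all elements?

A1, A3 cover every element at cost 12 + 11 = 23.
Any cover uses at least 2 sets; among all covering selections none totals below 23.

23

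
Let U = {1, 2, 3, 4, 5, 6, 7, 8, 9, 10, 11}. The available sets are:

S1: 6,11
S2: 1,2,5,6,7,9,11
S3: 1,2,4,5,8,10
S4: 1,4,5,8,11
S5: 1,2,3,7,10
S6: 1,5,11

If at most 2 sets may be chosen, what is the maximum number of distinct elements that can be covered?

Choosing S2, S3 covers {1, 2, 4, 5, 6, 7, 8, 9, 10, 11} — 10 elements.
No choice of 2 sets does better; here 3 is left uncovered.

10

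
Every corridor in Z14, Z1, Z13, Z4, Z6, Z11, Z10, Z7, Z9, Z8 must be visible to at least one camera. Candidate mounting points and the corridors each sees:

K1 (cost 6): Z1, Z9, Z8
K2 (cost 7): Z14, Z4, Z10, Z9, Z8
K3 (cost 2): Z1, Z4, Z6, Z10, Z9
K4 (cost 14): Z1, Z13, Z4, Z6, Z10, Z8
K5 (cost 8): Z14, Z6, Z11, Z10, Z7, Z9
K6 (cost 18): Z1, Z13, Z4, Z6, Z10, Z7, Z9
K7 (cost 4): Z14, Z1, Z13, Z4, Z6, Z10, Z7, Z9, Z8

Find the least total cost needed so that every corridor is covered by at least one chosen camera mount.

K5, K7 cover every corridor at cost 8 + 4 = 12.
Any cover uses at least 2 camera mounts; among all covering selections none totals below 12.
Greedy by coverage-per-cost would pick K3, K7, K5 for 14 — worse than the optimum 12.

12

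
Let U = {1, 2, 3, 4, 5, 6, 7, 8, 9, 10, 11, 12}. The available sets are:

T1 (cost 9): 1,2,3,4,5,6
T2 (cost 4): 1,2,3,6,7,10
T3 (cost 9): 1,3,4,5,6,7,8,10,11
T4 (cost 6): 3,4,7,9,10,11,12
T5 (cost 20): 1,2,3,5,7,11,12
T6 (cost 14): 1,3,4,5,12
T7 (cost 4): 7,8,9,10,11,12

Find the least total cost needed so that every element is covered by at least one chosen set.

13

T1, T7 cover every element at cost 9 + 4 = 13.
Any cover uses at least 2 sets; among all covering selections none totals below 13.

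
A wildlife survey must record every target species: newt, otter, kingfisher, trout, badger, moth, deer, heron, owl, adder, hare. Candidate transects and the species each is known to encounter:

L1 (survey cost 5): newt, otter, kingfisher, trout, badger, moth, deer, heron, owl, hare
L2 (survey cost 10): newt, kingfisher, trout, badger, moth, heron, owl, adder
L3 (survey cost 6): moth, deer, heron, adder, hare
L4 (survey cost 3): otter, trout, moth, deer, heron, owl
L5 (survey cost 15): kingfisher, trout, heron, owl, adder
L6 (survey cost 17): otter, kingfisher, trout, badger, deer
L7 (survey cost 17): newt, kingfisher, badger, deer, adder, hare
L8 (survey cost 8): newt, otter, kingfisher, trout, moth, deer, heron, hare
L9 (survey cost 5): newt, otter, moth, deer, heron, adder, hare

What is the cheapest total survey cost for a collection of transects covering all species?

L1, L9 cover every species at survey cost 5 + 5 = 10.
Any cover uses at least 2 transects; among all covering selections none totals below 10.

10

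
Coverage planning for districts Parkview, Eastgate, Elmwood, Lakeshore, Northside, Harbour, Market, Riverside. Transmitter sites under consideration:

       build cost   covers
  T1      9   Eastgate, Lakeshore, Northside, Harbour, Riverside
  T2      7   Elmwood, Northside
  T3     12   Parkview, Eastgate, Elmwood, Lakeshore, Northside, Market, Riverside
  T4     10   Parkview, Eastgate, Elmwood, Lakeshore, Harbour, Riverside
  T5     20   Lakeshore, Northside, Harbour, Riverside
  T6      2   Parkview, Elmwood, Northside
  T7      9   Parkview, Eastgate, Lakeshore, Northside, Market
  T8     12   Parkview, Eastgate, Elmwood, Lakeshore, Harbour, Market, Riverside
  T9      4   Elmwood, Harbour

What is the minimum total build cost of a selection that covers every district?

14

T6, T8 cover every district at build cost 2 + 12 = 14.
Any cover uses at least 2 transmitter sites; among all covering selections none totals below 14.
Greedy by coverage-per-build cost would pick T6, T1, T7 for 20 — worse than the optimum 14.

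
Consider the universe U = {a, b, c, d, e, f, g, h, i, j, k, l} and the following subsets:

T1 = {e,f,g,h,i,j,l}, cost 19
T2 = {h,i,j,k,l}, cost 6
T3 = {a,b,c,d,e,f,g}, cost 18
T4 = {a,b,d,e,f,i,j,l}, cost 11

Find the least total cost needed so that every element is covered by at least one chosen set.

24

T2, T3 cover every element at cost 6 + 18 = 24.
Any cover uses at least 2 sets; among all covering selections none totals below 24.
Greedy by coverage-per-cost would pick T2, T4, T3 for 35 — worse than the optimum 24.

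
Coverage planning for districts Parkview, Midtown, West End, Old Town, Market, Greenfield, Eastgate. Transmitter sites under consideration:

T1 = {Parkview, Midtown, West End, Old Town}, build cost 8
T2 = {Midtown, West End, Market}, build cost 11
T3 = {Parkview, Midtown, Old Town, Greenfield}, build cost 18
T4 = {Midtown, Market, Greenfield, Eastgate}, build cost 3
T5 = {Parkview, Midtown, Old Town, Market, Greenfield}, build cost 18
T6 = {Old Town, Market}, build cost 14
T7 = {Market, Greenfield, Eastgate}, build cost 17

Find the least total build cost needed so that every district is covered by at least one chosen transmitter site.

11

T1, T4 cover every district at build cost 8 + 3 = 11.
Any cover uses at least 2 transmitter sites; among all covering selections none totals below 11.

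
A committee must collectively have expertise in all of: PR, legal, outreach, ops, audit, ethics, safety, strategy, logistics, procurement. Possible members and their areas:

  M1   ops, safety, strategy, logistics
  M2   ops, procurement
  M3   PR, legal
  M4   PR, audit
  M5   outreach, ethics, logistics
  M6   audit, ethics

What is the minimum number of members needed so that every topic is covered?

5

M1, M2, M3, M4, M5 together cover {PR, legal, outreach, ops, audit, ethics, safety, strategy, logistics, procurement} — every topic.
No 4 of the 6 members cover everything (all 15 size-4 selections fall short), so 5 is minimum.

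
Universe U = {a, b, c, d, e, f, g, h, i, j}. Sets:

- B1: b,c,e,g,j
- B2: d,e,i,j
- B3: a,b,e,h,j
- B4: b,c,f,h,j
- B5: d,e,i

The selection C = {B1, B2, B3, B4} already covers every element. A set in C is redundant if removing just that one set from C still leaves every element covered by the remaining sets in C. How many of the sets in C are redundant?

0

Drop B1: g uncovered — not redundant.
Drop B2: d, i uncovered — not redundant.
Drop B3: a uncovered — not redundant.
Drop B4: f uncovered — not redundant.
None of the sets in C is redundant.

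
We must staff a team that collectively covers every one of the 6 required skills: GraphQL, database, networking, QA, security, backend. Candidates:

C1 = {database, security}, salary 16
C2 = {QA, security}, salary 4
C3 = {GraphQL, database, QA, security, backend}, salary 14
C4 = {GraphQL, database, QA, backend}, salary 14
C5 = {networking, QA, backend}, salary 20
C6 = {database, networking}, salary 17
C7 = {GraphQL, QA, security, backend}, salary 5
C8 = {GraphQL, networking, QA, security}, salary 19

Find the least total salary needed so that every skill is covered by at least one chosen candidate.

C6, C7 cover every skill at salary 17 + 5 = 22.
Any cover uses at least 2 candidates; among all covering selections none totals below 22.

22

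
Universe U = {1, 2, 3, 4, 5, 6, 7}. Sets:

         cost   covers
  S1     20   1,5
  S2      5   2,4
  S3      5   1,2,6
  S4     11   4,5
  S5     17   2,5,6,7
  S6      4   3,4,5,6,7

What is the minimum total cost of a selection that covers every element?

9

S3, S6 cover every element at cost 5 + 4 = 9.
Any cover uses at least 2 sets; among all covering selections none totals below 9.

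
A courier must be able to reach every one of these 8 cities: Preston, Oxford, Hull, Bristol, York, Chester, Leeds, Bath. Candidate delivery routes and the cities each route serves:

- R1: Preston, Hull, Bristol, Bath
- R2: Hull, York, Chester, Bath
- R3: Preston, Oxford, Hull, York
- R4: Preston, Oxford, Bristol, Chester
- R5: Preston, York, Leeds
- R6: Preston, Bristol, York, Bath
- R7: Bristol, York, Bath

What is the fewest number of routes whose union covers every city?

R1, R4, R5 together cover {Preston, Oxford, Hull, Bristol, York, Chester, Leeds, Bath} — every city.
No 2 of the 7 routes cover everything (all 21 pairs fall short), so 3 is minimum.
Greedy (largest uncovered first) would take R1, R2, R3, R5 — 4 routes — but 3 suffice.

3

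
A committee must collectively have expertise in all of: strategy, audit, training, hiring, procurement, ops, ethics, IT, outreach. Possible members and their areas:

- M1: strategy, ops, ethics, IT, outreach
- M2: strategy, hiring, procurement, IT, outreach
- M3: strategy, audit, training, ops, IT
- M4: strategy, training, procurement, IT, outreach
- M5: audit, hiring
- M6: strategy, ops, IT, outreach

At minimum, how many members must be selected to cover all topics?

3

M1, M2, M3 together cover {strategy, audit, training, hiring, procurement, ops, ethics, IT, outreach} — every topic.
No 2 of the 6 members cover everything (all 15 pairs fall short), so 3 is minimum.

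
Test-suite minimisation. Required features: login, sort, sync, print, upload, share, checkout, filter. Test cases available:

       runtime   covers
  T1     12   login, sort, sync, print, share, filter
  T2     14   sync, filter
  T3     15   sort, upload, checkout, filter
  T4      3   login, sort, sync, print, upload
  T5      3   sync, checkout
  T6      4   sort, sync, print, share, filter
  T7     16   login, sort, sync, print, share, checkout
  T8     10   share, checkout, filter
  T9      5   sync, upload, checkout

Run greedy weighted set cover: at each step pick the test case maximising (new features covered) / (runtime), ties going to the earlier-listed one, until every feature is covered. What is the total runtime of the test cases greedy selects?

10

Pick 1: T4 adds 5 new (login, sort, sync, print, upload) at runtime 3 (ratio 5/3).
Pick 2: T6 adds 2 new (share, filter) at runtime 4 (ratio 2/4).
Pick 3: T5 adds 1 new (checkout) at runtime 3 (ratio 1/3).
Greedy total runtime: 3 + 4 + 3 = 10.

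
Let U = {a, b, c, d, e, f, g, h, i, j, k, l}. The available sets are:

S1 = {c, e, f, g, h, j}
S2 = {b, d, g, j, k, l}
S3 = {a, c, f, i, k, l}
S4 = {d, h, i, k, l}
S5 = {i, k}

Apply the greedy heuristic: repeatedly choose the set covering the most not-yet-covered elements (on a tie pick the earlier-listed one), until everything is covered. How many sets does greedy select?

3

Pick 1: S1 covers 6 new elements (c, e, f, g, h, j).
Pick 2: S2 covers 4 new elements (b, d, k, l).
Pick 3: S3 covers 2 new elements (a, i).
Greedy uses 3 sets.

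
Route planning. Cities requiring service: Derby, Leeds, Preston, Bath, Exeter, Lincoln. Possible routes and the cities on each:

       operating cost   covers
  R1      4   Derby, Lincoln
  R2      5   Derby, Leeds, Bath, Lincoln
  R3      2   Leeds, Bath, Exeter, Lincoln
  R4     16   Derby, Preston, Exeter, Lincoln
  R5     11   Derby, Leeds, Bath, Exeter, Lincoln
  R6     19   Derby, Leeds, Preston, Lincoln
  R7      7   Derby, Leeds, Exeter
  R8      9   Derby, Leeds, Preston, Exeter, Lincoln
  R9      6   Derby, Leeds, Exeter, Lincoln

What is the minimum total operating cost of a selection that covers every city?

R3, R8 cover every city at operating cost 2 + 9 = 11.
Any cover uses at least 2 routes; among all covering selections none totals below 11.
Greedy by coverage-per-operating cost would pick R3, R1, R8 for 15 — worse than the optimum 11.

11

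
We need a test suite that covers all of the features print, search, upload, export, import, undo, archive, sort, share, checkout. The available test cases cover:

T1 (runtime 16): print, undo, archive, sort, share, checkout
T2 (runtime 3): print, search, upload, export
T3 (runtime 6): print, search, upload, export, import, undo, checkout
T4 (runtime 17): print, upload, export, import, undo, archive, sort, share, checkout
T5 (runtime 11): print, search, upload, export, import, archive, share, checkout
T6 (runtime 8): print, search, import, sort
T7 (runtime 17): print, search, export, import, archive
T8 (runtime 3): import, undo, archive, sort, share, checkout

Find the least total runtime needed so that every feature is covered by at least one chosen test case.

T2, T8 cover every feature at runtime 3 + 3 = 6.
Any cover uses at least 2 test cases; among all covering selections none totals below 6.

6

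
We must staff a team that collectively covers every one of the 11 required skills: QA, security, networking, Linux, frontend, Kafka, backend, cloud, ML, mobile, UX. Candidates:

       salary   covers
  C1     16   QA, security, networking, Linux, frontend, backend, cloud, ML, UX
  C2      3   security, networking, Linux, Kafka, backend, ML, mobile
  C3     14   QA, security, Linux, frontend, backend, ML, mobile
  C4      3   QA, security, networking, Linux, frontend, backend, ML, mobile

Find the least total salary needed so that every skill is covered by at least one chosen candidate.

19

C1, C2 cover every skill at salary 16 + 3 = 19.
Any cover uses at least 2 candidates; among all covering selections none totals below 19.
Greedy by coverage-per-salary would pick C4, C2, C1 for 22 — worse than the optimum 19.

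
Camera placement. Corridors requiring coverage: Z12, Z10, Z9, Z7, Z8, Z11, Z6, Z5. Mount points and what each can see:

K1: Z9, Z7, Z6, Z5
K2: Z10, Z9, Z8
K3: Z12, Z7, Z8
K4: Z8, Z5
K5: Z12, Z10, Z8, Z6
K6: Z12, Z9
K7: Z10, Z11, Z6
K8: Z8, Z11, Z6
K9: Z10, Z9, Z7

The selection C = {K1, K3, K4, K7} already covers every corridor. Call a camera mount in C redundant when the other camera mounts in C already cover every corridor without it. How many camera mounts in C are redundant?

1

Drop K1: Z9 uncovered — not redundant.
Drop K3: Z12 uncovered — not redundant.
Drop K4: the rest still cover every corridor — redundant.
Drop K7: Z10, Z11 uncovered — not redundant.
1 redundant: K4.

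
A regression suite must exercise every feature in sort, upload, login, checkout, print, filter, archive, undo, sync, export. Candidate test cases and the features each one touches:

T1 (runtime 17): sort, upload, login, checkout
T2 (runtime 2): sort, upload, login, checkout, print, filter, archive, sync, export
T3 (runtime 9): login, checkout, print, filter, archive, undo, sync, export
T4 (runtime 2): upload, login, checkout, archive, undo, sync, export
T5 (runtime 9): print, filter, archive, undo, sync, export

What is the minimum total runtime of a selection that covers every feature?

4

T2, T4 cover every feature at runtime 2 + 2 = 4.
Any cover uses at least 2 test cases; among all covering selections none totals below 4.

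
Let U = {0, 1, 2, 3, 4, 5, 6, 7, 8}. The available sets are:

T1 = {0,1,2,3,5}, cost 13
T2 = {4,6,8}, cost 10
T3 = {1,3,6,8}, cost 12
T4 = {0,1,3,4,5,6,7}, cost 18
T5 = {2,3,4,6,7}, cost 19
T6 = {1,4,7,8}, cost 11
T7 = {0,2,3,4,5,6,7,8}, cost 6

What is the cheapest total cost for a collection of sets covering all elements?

T6, T7 cover every element at cost 11 + 6 = 17.
Any cover uses at least 2 sets; among all covering selections none totals below 17.

17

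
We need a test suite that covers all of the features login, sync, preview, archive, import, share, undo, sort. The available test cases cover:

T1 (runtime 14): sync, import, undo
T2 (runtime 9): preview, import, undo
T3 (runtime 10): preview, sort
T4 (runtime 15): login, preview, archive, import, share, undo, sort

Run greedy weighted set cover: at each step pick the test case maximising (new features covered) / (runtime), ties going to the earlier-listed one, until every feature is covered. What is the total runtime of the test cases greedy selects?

Pick 1: T4 adds 7 new (login, preview, archive, import, share, undo, sort) at runtime 15 (ratio 7/15).
Pick 2: T1 adds 1 new (sync) at runtime 14 (ratio 1/14).
Greedy total runtime: 15 + 14 = 29.

29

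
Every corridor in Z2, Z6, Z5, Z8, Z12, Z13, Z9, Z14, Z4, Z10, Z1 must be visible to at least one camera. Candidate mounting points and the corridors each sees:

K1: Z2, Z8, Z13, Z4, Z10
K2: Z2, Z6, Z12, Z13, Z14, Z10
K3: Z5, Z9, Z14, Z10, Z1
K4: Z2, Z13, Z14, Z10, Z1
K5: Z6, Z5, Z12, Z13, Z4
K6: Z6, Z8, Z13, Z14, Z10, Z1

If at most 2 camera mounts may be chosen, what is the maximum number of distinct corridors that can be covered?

Choosing K1, K3 covers {Z2, Z5, Z8, Z13, Z9, Z14, Z4, Z10, Z1} — 9 corridors.
No choice of 2 camera mounts does better; here Z6, Z12 are left uncovered.

9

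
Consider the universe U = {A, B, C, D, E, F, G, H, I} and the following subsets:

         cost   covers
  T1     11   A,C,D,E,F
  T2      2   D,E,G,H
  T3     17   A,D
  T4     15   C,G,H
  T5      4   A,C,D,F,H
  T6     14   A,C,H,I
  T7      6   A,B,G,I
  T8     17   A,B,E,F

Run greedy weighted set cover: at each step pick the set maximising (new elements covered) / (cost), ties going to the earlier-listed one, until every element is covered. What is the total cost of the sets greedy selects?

12

Pick 1: T2 adds 4 new (D, E, G, H) at cost 2 (ratio 4/2).
Pick 2: T5 adds 3 new (A, C, F) at cost 4 (ratio 3/4).
Pick 3: T7 adds 2 new (B, I) at cost 6 (ratio 2/6).
Greedy total cost: 2 + 4 + 6 = 12.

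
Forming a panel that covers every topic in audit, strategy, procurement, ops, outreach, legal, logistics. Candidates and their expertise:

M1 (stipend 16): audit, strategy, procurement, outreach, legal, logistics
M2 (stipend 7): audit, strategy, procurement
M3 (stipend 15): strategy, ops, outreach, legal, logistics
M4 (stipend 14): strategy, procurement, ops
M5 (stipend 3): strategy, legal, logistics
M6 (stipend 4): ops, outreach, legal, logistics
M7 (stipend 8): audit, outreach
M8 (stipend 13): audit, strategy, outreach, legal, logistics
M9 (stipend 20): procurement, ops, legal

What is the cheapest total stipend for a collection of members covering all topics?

M2, M6 cover every topic at stipend 7 + 4 = 11.
Any cover uses at least 2 members; among all covering selections none totals below 11.
Greedy by coverage-per-stipend would pick M5, M6, M2 for 14 — worse than the optimum 11.

11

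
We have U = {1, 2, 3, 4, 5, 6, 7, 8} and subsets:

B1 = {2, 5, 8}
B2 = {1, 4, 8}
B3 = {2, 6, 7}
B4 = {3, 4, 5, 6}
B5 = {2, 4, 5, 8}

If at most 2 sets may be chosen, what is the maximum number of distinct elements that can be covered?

6

Choosing B1, B4 covers {2, 3, 4, 5, 6, 8} — 6 elements.
No choice of 2 sets does better; here 1, 7 are left uncovered.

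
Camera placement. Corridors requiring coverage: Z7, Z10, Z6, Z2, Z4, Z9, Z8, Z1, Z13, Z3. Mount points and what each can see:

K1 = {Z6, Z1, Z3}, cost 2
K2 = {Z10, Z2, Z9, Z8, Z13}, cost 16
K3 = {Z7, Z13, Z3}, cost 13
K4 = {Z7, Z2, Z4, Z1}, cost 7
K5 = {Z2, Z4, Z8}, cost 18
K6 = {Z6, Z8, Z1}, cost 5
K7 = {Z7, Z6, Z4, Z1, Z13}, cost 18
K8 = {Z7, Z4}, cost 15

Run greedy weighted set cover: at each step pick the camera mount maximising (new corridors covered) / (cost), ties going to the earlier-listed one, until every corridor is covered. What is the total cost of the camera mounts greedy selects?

Pick 1: K1 adds 3 new (Z6, Z1, Z3) at cost 2 (ratio 3/2).
Pick 2: K4 adds 3 new (Z7, Z2, Z4) at cost 7 (ratio 3/7).
Pick 3: K2 adds 4 new (Z10, Z9, Z8, Z13) at cost 16 (ratio 4/16).
Greedy total cost: 2 + 7 + 16 = 25.

25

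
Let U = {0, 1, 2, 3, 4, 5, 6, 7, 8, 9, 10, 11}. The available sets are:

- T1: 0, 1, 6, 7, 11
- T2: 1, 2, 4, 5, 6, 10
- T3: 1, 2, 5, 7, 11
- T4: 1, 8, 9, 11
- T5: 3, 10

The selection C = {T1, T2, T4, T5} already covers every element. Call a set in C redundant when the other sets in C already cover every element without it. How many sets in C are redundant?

Drop T1: 0, 7 uncovered — not redundant.
Drop T2: 2, 4, 5 uncovered — not redundant.
Drop T4: 8, 9 uncovered — not redundant.
Drop T5: 3 uncovered — not redundant.
None of the sets in C is redundant.

0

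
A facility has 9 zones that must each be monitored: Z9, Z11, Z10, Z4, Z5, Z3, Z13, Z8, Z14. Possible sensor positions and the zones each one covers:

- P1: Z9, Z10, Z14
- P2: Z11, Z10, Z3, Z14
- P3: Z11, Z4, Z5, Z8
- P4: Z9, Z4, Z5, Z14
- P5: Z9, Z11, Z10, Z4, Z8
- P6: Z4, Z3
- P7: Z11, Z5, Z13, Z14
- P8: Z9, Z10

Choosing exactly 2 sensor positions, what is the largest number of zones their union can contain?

8

Choosing P5, P7 covers {Z9, Z11, Z10, Z4, Z5, Z13, Z8, Z14} — 8 zones.
No choice of 2 sensor positions does better; here Z3 is left uncovered.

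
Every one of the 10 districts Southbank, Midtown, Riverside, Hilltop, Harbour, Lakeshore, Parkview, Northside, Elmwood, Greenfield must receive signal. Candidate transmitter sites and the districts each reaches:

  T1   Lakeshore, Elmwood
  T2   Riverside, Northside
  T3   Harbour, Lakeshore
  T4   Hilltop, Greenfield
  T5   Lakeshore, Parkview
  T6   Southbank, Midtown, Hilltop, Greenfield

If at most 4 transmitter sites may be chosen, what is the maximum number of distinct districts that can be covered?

Choosing T1, T2, T3, T6 covers {Southbank, Midtown, Riverside, Hilltop, Harbour, Lakeshore, Northside, Elmwood, Greenfield} — 9 districts.
No choice of 4 transmitter sites does better; here Parkview is left uncovered.

9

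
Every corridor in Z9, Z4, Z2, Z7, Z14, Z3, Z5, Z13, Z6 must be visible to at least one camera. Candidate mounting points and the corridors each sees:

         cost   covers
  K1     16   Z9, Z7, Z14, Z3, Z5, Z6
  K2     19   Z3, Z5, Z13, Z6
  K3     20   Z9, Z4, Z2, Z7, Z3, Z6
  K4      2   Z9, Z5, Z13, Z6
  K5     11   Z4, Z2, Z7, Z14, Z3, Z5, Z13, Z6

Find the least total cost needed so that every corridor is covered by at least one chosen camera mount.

K4, K5 cover every corridor at cost 2 + 11 = 13.
Any cover uses at least 2 camera mounts; among all covering selections none totals below 13.

13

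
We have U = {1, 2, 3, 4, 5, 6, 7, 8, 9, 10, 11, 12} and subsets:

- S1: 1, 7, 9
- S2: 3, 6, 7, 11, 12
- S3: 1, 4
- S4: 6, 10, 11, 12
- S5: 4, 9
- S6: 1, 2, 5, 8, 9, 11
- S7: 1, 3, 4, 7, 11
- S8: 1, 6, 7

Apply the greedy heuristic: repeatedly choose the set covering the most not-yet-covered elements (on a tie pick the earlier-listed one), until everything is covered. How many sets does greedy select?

4

Pick 1: S6 covers 6 new elements (1, 2, 5, 8, 9, 11).
Pick 2: S2 covers 4 new elements (3, 6, 7, 12).
Pick 3: S3 covers 1 new elements (4).
Pick 4: S4 covers 1 new elements (10).
Greedy uses 4 sets. (The true minimum is 3.)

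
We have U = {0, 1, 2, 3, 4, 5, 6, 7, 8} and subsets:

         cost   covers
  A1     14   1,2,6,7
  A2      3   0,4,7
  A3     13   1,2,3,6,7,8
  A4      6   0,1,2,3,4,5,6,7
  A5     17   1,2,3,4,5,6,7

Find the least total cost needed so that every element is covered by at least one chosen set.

19

A3, A4 cover every element at cost 13 + 6 = 19.
Any cover uses at least 2 sets; among all covering selections none totals below 19.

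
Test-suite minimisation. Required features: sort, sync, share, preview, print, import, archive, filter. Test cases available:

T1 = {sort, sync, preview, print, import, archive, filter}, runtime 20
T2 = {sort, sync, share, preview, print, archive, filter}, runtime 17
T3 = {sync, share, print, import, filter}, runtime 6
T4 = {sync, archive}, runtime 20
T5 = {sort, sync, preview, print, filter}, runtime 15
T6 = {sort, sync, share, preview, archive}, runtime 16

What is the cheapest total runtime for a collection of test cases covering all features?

T3, T6 cover every feature at runtime 6 + 16 = 22.
Any cover uses at least 2 test cases; among all covering selections none totals below 22.

22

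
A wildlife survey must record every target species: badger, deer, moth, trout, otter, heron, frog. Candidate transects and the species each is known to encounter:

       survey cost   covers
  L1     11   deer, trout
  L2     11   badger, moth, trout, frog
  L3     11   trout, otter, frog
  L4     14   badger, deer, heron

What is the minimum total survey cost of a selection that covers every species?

36

L2, L3, L4 cover every species at survey cost 11 + 11 + 14 = 36.
Any cover uses at least 3 transects; among all covering selections none totals below 36.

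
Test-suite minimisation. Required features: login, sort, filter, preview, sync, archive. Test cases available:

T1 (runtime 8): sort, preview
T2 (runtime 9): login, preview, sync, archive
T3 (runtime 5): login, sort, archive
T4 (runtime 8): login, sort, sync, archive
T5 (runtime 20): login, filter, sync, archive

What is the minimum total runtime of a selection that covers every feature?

28

T1, T5 cover every feature at runtime 8 + 20 = 28.
Any cover uses at least 2 test cases; among all covering selections none totals below 28.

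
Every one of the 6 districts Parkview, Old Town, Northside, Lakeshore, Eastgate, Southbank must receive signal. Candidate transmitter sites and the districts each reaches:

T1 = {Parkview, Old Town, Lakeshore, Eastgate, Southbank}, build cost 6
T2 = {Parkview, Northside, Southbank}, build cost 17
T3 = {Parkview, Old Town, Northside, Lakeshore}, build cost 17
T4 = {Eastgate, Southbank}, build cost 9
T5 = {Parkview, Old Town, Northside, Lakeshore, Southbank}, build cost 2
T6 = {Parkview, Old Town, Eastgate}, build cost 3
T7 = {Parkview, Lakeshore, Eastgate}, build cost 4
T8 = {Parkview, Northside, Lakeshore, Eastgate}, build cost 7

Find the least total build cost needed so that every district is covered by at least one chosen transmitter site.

5

T5, T6 cover every district at build cost 2 + 3 = 5.
Any cover uses at least 2 transmitter sites; among all covering selections none totals below 5.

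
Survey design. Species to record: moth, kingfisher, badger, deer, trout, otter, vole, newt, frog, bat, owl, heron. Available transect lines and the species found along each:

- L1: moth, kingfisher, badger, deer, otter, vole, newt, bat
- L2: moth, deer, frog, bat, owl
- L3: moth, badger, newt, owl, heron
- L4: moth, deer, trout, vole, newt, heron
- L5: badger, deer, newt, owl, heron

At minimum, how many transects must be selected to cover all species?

L1, L2, L4 together cover {moth, kingfisher, badger, deer, trout, otter, vole, newt, frog, bat, owl, heron} — every species.
No 2 of the 5 transects cover everything (all 10 pairs fall short), so 3 is minimum.

3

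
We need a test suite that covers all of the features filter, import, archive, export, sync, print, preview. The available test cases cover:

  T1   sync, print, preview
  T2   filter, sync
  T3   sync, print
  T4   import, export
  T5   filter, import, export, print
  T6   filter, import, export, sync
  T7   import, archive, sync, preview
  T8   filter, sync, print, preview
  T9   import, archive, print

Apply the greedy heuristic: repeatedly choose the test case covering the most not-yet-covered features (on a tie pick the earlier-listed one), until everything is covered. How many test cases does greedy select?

Pick 1: T5 covers 4 new features (filter, import, export, print).
Pick 2: T7 covers 3 new features (archive, sync, preview).
Greedy uses 2 test cases.

2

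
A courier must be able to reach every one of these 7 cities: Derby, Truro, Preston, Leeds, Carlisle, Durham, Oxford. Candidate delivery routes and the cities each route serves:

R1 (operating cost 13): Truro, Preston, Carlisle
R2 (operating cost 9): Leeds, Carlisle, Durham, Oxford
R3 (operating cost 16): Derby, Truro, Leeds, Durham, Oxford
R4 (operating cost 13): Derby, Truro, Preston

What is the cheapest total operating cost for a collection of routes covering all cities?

R2, R4 cover every city at operating cost 9 + 13 = 22.
Any cover uses at least 2 routes; among all covering selections none totals below 22.

22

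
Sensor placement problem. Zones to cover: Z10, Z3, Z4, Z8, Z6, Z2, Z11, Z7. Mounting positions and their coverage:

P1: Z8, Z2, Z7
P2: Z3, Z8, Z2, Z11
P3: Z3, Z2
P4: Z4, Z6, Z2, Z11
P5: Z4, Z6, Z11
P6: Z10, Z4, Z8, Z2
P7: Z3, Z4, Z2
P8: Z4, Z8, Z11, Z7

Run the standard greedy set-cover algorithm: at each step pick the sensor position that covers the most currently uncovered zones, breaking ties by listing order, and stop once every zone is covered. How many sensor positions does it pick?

4

Pick 1: P2 covers 4 new zones (Z3, Z8, Z2, Z11).
Pick 2: P4 covers 2 new zones (Z4, Z6).
Pick 3: P1 covers 1 new zones (Z7).
Pick 4: P6 covers 1 new zones (Z10).
Greedy uses 4 sensor positions.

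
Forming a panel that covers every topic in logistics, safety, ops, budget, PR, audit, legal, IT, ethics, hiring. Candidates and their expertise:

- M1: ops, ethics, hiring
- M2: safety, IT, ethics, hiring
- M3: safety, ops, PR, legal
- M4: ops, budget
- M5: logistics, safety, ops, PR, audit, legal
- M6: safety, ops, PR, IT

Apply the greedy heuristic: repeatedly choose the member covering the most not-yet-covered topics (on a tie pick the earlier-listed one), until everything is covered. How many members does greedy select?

Pick 1: M5 covers 6 new topics (logistics, safety, ops, PR, audit, legal).
Pick 2: M2 covers 3 new topics (IT, ethics, hiring).
Pick 3: M4 covers 1 new topics (budget).
Greedy uses 3 members.

3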